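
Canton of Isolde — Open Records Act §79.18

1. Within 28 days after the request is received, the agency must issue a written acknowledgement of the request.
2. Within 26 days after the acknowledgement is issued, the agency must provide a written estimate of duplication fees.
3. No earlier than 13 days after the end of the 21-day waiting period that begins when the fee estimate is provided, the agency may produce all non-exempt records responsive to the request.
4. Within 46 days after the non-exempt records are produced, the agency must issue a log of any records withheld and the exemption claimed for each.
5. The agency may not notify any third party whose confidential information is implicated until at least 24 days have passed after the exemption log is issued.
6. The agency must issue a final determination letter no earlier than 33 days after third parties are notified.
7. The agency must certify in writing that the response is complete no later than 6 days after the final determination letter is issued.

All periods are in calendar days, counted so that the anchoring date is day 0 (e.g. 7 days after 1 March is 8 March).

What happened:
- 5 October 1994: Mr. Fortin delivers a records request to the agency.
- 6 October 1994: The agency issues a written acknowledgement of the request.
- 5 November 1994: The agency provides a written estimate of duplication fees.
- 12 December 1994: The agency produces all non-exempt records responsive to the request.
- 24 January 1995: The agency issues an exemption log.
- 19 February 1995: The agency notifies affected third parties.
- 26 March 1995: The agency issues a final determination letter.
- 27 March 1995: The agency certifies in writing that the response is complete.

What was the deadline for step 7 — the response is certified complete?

Step 7 runs from 26 March 1995, when the final determination letter is issued. 6 days after 26 March 1995 is 1 April 1995.

1 April 1995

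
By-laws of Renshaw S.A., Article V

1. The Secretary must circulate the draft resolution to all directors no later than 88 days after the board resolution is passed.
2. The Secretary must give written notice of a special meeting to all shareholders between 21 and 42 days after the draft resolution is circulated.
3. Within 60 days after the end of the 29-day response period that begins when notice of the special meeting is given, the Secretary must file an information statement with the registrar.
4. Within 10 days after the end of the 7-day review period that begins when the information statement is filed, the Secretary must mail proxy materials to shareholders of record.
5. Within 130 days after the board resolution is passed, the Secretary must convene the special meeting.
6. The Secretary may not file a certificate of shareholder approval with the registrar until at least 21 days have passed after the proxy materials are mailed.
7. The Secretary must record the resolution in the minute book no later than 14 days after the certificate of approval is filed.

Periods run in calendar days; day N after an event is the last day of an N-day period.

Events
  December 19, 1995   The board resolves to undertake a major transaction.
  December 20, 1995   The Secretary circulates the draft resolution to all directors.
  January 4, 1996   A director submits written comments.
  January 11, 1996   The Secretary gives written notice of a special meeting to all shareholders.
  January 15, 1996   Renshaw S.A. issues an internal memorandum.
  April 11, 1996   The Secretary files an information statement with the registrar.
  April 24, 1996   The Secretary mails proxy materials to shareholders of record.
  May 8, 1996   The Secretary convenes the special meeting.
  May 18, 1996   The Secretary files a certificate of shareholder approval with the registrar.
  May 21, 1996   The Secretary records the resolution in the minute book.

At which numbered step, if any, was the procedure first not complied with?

Step 3

Step 1 — counting 88 days from December 19, 1995 (when the board resolution is passed) gives a deadline of March 16, 1996; completed December 20, 1995, before the deadline.
Step 2 — 21 and 42 days from December 20, 1995 (when the draft resolution is circulated) are January 10, 1996 and January 31, 1996 respectively; done January 11, 1996, which is between those dates.
Step 3 — counting 60 days from February 9, 1996 (end of the 29-day response period, which began when notice of the special meeting is given on January 11, 1996) gives a deadline of April 9, 1996; not done until April 11, 1996, 2 days after the deadline.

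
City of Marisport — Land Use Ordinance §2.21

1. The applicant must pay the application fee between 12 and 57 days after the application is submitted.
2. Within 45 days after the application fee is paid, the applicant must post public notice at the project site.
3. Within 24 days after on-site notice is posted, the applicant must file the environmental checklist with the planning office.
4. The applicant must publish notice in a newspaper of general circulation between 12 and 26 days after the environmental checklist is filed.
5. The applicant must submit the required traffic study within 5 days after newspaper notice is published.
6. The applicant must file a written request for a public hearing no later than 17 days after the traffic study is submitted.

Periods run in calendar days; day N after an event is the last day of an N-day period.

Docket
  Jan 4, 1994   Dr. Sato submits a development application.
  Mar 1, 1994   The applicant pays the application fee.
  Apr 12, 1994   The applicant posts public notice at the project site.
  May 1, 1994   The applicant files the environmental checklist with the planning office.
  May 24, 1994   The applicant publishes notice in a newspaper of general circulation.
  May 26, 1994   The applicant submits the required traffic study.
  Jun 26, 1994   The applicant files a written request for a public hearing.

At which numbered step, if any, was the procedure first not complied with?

(1) the permitted window runs from Jan 4, 1994 + 12 = Jan 16, 1994 to Jan 4, 1994 + 57 = Mar 2, 1994; done Mar 1, 1994, which is between those dates.
(2) due by Mar 1, 1994 + 45 days = Apr 15, 1994; Apr 12, 1994 is within that limit.
(3) due by Apr 12, 1994 + 24 days = May 6, 1994; May 1, 1994 is within that limit.
(4) the permitted window runs from May 1, 1994 + 12 = May 13, 1994 to May 1, 1994 + 26 = May 27, 1994; done May 24, 1994 — within the window.
(5) due by May 24, 1994 + 5 days = May 29, 1994; May 26, 1994 is within that limit.
(6) due by May 26, 1994 + 17 days = Jun 12, 1994; not done until Jun 26, 1994, 14 days after the deadline.
No need to go further; step 6 was not satisfied.

Step 6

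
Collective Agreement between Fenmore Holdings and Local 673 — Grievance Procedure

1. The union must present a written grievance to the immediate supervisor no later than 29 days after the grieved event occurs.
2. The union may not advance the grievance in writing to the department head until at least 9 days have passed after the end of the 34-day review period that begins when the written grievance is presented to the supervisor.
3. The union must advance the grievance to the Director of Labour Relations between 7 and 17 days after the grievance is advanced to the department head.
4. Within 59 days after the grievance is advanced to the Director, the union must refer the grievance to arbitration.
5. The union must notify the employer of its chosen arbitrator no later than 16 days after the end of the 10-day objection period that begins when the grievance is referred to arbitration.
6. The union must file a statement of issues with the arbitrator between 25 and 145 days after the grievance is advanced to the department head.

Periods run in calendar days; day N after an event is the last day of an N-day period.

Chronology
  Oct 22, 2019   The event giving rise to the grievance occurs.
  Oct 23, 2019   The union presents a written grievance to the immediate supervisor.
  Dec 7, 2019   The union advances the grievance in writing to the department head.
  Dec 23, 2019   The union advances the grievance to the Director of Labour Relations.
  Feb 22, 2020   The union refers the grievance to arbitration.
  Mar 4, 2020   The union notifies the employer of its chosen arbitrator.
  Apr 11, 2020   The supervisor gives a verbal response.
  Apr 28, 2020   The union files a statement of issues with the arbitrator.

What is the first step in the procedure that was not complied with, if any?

Step 4

Step 1: 29 days after Oct 22, 2019 (when the grieved event occurs) is Nov 20, 2019; done Oct 23, 2019 — timely.
Step 2: the earliest permitted date is 9 days after Nov 26, 2019 (end of the 34-day review period, which began when the written grievance is presented to the supervisor on Oct 23, 2019), i.e. Dec 5, 2019; done Dec 7, 2019, after the minimum wait.
Step 3: the window is 7–17 days after Dec 7, 2019 (when the grievance is advanced to the department head), so Dec 14, 2019 through Dec 24, 2019; done Dec 23, 2019 — within the window.
Step 4: 59 days after Dec 23, 2019 (when the grievance is advanced to the Director) is Feb 20, 2020; done Feb 22, 2020 — 2 days late.
That is the first point of non-compliance.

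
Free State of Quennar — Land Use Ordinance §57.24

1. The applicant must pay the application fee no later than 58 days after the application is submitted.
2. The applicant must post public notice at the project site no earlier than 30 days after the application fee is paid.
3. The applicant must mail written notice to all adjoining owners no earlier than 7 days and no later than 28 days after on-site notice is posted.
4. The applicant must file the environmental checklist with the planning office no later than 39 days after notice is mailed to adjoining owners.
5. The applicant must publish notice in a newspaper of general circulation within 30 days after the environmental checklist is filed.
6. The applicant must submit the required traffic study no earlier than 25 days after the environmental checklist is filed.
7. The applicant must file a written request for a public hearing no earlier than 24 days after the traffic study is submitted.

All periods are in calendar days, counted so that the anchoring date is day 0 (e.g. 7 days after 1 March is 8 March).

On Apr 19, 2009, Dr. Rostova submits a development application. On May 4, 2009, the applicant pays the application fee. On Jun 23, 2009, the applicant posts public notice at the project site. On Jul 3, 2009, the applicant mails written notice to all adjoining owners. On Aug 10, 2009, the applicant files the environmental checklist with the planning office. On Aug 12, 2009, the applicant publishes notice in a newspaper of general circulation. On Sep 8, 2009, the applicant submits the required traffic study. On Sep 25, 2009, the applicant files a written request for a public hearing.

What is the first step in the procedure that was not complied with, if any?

Step 7

Step 1: 58 days after Apr 19, 2009 (when the application is submitted) is Jun 16, 2009; done May 4, 2009 — timely.
Step 2: the earliest permitted date is 30 days after May 4, 2009 (when the application fee is paid), i.e. Jun 3, 2009; Jun 23, 2009 is on or after that date.
Step 3: the window is 7–28 days after Jun 23, 2009 (when on-site notice is posted), so Jun 30, 2009 through Jul 21, 2009; done Jul 3, 2009 — within the window.
Step 4: 39 days after Jul 3, 2009 (when notice is mailed to adjoining owners) is Aug 11, 2009; done Aug 10, 2009 — timely.
Step 5: 30 days after Aug 10, 2009 (when the environmental checklist is filed) is Sep 9, 2009; Aug 12, 2009 is within that limit.
Step 6: the earliest permitted date is 25 days after Aug 10, 2009 (when the environmental checklist is filed), i.e. Sep 4, 2009; done Sep 8, 2009 — permitted.
Step 7: the earliest permitted date is 24 days after Sep 8, 2009 (when the traffic study is submitted), i.e. Oct 2, 2009; Sep 25, 2009 is 7 days before the earliest permitted date.
No need to go further; step 7 was not satisfied.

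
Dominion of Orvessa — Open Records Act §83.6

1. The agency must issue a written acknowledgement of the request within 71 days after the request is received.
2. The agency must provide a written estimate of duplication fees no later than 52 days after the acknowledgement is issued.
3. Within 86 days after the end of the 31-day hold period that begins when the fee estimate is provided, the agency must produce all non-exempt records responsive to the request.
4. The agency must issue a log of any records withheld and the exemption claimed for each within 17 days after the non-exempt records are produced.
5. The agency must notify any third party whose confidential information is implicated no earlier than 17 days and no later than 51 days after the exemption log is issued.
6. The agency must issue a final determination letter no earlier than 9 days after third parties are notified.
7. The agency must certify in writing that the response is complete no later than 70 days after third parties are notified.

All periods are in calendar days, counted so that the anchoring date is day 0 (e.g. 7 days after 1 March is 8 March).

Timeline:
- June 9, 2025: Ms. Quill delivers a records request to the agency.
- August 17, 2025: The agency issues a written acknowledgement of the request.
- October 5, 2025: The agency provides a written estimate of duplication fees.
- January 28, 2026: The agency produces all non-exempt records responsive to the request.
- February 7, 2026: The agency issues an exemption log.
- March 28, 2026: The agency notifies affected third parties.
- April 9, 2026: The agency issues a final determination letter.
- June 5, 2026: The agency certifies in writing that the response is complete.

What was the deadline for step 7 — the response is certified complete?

June 6, 2026

Step 7 runs from March 28, 2026, when third parties are notified. 70 days after March 28, 2026 is June 6, 2026.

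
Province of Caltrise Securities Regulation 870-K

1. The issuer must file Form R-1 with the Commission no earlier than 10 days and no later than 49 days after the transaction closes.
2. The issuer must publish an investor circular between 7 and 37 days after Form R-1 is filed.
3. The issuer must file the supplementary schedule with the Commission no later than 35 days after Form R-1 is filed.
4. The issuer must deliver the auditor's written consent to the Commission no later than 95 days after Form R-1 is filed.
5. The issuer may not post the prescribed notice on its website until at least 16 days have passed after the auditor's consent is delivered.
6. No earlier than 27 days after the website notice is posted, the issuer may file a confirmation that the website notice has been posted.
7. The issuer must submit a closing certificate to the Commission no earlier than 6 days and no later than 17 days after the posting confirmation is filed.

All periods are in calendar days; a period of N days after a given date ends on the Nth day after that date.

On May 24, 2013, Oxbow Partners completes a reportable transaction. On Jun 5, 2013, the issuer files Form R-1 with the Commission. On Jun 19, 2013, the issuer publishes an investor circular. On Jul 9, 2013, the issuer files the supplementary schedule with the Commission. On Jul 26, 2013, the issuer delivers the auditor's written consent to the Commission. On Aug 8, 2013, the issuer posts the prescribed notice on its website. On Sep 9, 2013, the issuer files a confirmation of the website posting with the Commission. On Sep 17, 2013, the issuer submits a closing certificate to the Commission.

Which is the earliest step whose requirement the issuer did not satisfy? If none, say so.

Step 1 — 10 and 49 days from May 24, 2013 (when the transaction closes) are Jun 3, 2013 and Jul 12, 2013 respectively; done Jun 5, 2013 — within the window.
Step 2 — 7 and 37 days from Jun 5, 2013 (when Form R-1 is filed) are Jun 12, 2013 and Jul 12, 2013 respectively; Jun 19, 2013 falls inside that range.
Step 3 — counting 35 days from Jun 5, 2013 (when Form R-1 is filed) gives a deadline of Jul 10, 2013; done Jul 9, 2013 — timely.
Step 4 — counting 95 days from Jun 5, 2013 (when Form R-1 is filed) gives a deadline of Sep 8, 2013; Jul 26, 2013 is within that limit.
Step 5 — must wait 16 days from Jul 26, 2013 (when the auditor's consent is delivered), so not before Aug 11, 2013; acted on Aug 8, 2013, 3 days prematurely.

Step 5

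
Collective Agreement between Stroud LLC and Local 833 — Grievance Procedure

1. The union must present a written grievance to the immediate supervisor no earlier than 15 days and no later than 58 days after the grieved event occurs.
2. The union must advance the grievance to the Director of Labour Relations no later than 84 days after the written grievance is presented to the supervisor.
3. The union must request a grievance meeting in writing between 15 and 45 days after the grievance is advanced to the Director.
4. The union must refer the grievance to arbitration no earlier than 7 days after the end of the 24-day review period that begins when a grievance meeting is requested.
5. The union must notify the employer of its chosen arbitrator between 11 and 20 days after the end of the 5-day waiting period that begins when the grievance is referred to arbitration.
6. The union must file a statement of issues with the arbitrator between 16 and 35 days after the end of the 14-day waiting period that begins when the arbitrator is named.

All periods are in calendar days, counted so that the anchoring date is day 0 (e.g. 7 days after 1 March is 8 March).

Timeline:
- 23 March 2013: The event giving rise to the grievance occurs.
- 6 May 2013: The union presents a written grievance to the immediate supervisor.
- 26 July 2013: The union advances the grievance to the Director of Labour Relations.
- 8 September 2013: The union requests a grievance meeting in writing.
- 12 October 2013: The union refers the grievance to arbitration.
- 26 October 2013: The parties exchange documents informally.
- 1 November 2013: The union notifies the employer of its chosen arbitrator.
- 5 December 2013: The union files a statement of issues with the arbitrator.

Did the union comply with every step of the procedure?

Yes

(1) the permitted window runs from 23 March 2013 + 15 = 7 April 2013 to 23 March 2013 + 58 = 20 May 2013; done 6 May 2013, which is between those dates.
(2) due by 6 May 2013 + 84 days = 29 July 2013; 26 July 2013 is within that limit.
(3) the permitted window runs from 26 July 2013 + 15 = 10 August 2013 to 26 July 2013 + 45 = 9 September 2013; done 8 September 2013, which is between those dates.
(4) permitted from 2 October 2013 + 7 days = 9 October 2013 onward; done 12 October 2013 — permitted.
(5) the permitted window runs from 17 October 2013 + 11 = 28 October 2013 to 17 October 2013 + 20 = 6 November 2013; done 1 November 2013 — within the window.
(6) the permitted window runs from 15 November 2013 + 16 = 1 December 2013 to 15 November 2013 + 35 = 20 December 2013; done 5 December 2013, which is between those dates.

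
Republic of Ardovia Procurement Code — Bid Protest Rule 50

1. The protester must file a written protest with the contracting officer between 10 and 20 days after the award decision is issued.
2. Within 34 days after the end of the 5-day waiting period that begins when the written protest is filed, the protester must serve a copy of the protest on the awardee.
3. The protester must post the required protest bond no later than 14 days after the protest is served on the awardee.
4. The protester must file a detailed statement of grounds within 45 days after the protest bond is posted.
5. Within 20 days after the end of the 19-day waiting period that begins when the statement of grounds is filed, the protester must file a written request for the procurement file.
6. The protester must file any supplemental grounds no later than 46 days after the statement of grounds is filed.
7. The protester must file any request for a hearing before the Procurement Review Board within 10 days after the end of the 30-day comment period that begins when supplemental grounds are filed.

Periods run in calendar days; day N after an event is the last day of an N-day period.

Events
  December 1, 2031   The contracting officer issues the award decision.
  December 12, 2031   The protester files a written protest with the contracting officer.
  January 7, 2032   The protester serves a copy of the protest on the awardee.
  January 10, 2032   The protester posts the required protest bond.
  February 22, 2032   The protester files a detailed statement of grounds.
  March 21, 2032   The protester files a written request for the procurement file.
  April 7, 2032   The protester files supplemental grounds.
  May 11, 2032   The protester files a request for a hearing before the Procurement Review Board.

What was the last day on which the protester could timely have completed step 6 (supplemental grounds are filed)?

April 8, 2032

Step 6 runs from February 22, 2032, when the statement of grounds is filed. 46 days after February 22, 2032 is April 8, 2032.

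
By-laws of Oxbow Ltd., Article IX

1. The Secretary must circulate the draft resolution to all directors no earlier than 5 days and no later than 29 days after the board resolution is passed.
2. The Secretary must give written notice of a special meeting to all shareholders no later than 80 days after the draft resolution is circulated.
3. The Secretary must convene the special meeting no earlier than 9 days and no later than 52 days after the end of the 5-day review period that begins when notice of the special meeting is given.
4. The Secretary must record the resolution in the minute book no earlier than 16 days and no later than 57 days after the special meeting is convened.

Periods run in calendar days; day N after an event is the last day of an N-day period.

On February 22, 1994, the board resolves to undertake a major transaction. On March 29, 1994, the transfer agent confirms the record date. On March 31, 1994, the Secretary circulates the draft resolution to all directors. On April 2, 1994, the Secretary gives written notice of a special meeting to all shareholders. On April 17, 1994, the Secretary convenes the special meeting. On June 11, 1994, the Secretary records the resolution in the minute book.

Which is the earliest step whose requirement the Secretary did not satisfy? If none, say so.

Step 1

(1) the permitted window runs from February 22, 1994 + 5 = February 27, 1994 to February 22, 1994 + 29 = March 23, 1994; done March 31, 1994 — 8 days after the window closed.
No need to go further; step 1 was not satisfied.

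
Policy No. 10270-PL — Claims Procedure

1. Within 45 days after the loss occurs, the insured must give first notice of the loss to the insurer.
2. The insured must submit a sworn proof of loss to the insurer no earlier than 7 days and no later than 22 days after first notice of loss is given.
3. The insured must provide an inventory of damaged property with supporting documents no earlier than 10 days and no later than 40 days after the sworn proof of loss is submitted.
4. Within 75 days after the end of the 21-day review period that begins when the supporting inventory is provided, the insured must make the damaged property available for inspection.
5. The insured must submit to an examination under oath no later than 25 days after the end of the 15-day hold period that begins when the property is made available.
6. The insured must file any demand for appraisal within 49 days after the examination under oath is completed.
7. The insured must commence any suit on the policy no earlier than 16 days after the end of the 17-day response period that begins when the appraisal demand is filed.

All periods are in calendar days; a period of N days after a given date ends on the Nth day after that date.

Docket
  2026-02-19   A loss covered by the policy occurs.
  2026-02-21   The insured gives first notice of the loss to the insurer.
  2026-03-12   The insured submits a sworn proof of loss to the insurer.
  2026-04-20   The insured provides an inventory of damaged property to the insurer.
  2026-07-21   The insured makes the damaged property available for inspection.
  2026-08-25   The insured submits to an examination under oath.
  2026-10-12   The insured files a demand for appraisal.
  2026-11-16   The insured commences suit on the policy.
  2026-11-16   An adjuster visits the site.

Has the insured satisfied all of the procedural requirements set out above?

Yes

Step 1: 45 days after 2026-02-19 (when the loss occurs) is 2026-04-05; completed 2026-02-21, before the deadline.
Step 2: the window is 7–22 days after 2026-02-21 (when first notice of loss is given), so 2026-02-28 through 2026-03-15; 2026-03-12 falls inside that range.
Step 3: the window is 10–40 days after 2026-03-12 (when the sworn proof of loss is submitted), so 2026-03-22 through 2026-04-21; done 2026-04-20, which is between those dates.
Step 4: 75 days after 2026-05-11 (end of the 21-day review period, which began when the supporting inventory is provided on 2026-04-20) is 2026-07-25; completed 2026-07-21, before the deadline.
Step 5: 25 days after 2026-08-05 (end of the 15-day hold period, which began when the property is made available on 2026-07-21) is 2026-08-30; done 2026-08-25 — timely.
Step 6: 49 days after 2026-08-25 (when the examination under oath is completed) is 2026-10-13; done 2026-10-12 — timely.
Step 7: the earliest permitted date is 16 days after 2026-10-29 (end of the 17-day response period, which began when the appraisal demand is filed on 2026-10-12), i.e. 2026-11-14; done 2026-11-16, after the minimum wait.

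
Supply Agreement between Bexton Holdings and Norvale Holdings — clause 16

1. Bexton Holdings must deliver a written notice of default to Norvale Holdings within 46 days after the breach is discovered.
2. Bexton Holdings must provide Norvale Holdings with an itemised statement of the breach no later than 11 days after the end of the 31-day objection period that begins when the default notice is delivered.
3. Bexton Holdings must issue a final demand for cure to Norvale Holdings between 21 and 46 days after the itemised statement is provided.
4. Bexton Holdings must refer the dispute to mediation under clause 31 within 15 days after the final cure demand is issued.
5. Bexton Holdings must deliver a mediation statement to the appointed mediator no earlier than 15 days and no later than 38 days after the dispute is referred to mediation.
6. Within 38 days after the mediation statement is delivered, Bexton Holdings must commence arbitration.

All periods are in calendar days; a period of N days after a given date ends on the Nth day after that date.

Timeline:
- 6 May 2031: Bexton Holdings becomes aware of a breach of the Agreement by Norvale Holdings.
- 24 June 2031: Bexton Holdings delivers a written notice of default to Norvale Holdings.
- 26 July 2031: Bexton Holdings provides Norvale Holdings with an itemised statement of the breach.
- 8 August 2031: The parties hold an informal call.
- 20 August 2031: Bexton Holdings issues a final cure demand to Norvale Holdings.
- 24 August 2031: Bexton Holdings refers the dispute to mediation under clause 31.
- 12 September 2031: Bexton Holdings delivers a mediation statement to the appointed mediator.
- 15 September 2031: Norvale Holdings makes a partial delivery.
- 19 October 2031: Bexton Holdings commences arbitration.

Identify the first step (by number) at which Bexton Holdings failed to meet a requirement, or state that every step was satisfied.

Step 1: 46 days after 6 May 2031 (when the breach is discovered) is 21 June 2031; not done until 24 June 2031, 3 days after the deadline.

Step 1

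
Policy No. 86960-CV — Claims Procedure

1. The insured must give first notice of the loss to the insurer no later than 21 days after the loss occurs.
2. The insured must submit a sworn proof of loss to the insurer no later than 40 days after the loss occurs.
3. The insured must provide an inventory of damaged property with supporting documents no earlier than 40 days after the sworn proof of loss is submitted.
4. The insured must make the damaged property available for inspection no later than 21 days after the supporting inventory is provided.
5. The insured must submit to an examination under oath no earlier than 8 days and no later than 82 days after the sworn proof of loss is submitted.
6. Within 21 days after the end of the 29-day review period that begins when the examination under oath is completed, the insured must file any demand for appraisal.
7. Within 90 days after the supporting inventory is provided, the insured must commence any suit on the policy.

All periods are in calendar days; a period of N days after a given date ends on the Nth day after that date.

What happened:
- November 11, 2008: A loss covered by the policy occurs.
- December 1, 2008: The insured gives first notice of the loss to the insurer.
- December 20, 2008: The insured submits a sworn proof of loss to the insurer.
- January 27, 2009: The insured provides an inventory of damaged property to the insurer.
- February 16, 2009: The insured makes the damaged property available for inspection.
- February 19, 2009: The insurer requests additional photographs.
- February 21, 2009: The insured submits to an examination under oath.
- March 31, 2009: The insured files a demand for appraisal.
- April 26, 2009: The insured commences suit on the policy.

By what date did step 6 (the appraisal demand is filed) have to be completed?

April 12, 2009

The examination under oath is completed on February 21, 2009; the 29-day review period therefore ends March 22, 2009, and step 6 runs from that date. 21 days after March 22, 2009 is April 12, 2009.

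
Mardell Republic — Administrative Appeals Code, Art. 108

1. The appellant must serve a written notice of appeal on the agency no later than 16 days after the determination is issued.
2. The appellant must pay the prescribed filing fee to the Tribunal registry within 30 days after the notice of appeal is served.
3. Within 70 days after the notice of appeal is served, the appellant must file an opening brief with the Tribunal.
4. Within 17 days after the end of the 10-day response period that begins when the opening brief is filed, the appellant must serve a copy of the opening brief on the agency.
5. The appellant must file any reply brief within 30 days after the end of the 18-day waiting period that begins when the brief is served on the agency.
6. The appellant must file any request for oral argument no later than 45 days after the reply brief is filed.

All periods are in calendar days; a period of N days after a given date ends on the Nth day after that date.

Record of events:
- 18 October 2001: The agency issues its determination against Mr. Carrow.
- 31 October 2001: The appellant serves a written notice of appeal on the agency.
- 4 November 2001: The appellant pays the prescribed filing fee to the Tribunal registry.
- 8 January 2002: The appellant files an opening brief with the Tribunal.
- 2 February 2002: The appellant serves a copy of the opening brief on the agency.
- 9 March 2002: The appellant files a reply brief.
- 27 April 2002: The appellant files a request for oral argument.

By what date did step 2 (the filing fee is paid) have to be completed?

30 November 2001

Step 2 runs from 31 October 2001, when the notice of appeal is served. 30 days after 31 October 2001 is 30 November 2001.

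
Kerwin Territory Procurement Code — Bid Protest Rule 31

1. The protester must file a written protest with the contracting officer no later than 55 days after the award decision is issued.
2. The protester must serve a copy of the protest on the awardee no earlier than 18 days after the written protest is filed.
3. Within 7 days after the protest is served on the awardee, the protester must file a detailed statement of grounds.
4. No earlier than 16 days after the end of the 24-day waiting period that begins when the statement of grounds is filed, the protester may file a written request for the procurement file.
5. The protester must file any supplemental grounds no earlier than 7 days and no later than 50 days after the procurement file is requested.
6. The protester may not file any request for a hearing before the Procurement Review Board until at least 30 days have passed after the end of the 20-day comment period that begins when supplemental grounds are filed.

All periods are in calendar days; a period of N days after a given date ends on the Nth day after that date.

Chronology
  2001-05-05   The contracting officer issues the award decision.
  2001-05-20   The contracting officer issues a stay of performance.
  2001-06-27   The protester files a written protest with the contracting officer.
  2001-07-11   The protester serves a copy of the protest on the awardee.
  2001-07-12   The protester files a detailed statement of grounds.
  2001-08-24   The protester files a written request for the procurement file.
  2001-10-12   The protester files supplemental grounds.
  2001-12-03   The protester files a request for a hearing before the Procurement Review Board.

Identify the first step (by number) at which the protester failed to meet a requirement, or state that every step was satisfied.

(1) due by 2001-05-05 + 55 days = 2001-06-29; completed 2001-06-27, before the deadline.
(2) permitted from 2001-06-27 + 18 days = 2001-07-15 onward; 2001-07-11 is 4 days before the earliest permitted date.

Step 2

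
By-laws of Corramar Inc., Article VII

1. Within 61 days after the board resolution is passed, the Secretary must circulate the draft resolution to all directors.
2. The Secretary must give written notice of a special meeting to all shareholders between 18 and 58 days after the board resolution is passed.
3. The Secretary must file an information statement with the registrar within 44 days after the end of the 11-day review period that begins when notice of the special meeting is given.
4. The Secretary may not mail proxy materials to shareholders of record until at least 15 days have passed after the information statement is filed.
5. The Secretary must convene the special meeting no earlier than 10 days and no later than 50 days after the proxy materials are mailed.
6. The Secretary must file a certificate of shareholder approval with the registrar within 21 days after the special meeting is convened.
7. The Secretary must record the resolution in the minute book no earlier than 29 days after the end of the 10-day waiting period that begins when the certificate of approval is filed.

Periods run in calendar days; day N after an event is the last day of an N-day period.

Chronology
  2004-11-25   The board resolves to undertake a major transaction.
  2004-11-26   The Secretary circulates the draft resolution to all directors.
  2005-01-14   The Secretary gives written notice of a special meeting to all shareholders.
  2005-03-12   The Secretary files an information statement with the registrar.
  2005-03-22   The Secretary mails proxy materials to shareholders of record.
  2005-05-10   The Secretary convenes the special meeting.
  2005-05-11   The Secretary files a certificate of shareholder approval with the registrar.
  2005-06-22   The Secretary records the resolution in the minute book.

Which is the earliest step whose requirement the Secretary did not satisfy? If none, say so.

Step 3

Step 1 — counting 61 days from 2004-11-25 (when the board resolution is passed) gives a deadline of 2005-01-25; 2004-11-26 is within that limit.
Step 2 — 18 and 58 days from 2004-11-25 (when the board resolution is passed) are 2004-12-13 and 2005-01-22 respectively; done 2005-01-14, which is between those dates.
Step 3 — counting 44 days from 2005-01-25 (end of the 11-day review period, which began when notice of the special meeting is given on 2005-01-14) gives a deadline of 2005-03-10; 2005-03-12 misses that deadline by 2 days.
The procedure was therefore not followed at step 3.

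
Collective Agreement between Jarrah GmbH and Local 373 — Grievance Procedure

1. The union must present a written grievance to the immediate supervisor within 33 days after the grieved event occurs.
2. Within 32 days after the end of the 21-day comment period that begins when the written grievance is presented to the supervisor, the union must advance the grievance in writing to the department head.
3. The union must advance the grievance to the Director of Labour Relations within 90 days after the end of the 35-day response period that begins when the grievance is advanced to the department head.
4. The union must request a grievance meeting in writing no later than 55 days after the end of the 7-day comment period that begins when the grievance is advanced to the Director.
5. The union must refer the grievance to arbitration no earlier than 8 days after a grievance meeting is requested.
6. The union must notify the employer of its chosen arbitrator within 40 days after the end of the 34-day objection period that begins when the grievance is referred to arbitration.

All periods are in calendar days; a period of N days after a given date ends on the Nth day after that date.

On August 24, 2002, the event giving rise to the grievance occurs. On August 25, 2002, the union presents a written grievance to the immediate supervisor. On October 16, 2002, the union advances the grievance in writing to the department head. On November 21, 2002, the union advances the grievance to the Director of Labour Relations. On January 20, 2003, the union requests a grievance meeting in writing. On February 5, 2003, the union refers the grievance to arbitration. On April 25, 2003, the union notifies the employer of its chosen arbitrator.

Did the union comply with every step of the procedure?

Step 1 — counting 33 days from August 24, 2002 (when the grieved event occurs) gives a deadline of September 26, 2002; done August 25, 2002 — timely.
Step 2 — counting 32 days from September 15, 2002 (end of the 21-day comment period, which began when the written grievance is presented to the supervisor on August 25, 2002) gives a deadline of October 17, 2002; October 16, 2002 is within that limit.
Step 3 — counting 90 days from November 20, 2002 (end of the 35-day response period, which began when the grievance is advanced to the department head on October 16, 2002) gives a deadline of February 18, 2003; completed November 21, 2002, before the deadline.
Step 4 — counting 55 days from November 28, 2002 (end of the 7-day comment period, which began when the grievance is advanced to the Director on November 21, 2002) gives a deadline of January 22, 2003; done January 20, 2003 — timely.
Step 5 — must wait 8 days from January 20, 2003 (when a grievance meeting is requested), so not before January 28, 2003; February 5, 2003 is on or after that date.
Step 6 — counting 40 days from March 11, 2003 (end of the 34-day objection period, which began when the grievance is referred to arbitration on February 5, 2003) gives a deadline of April 20, 2003; not done until April 25, 2003, 5 days after the deadline.
Later steps need not be reached.

No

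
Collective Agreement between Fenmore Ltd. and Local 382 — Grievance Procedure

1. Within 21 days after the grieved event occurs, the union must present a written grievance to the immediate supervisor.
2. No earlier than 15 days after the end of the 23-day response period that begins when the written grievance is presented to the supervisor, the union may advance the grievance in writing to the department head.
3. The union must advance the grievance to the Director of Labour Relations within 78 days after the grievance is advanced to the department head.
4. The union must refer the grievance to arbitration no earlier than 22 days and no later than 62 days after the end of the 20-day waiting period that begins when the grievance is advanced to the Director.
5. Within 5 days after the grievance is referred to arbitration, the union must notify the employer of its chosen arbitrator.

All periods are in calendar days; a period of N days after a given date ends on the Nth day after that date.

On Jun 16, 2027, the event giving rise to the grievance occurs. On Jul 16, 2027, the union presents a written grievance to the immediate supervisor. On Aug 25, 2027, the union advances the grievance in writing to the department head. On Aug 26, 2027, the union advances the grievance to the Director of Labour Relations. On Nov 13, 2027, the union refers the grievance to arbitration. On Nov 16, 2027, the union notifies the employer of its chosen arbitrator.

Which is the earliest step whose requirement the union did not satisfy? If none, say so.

(1) due by Jun 16, 2027 + 21 days = Jul 7, 2027; not done until Jul 16, 2027, 9 days after the deadline.

Step 1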